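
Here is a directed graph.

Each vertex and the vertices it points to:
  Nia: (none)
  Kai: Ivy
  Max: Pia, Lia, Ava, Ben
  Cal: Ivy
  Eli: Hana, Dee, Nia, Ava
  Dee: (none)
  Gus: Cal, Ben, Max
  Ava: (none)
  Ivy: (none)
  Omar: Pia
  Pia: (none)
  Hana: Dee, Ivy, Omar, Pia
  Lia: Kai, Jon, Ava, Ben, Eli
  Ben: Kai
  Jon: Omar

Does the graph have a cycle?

No

DFS with white/gray/black marking, starting from Eli:
Eli gray
  Hana gray
    Dee gray
    Dee black
    Ivy gray
    Ivy black
    Omar gray
      Pia gray
      Pia black
    Omar black
    Hana→Pia: Pia black — skip
  Hana black
  Eli→Dee: Dee black — skip
  Nia gray
  Nia black
  Ava gray
  Ava black
Eli black
Kai gray
  Kai→Ivy: Ivy black — skip
Kai black
Max gray
  Max→Pia: Pia black — skip
  Lia gray
    Lia→Kai: Kai black — skip
    Jon gray
      Jon→Omar: Omar black — skip
    Jon black
    Lia→Ava: Ava black — skip
    Ben gray
      Ben→Kai: Kai black — skip
    Ben black
    Lia→Eli: Eli black — skip
  Lia black
  Max→Ava: Ava black — skip
  Max→Ben: Ben black — skip
Max black
Cal gray
  Cal→Ivy: Ivy black — skip
Cal black
Gus gray
  Gus→Cal: Cal black — skip
  Gus→Ben: Ben black — skip
  Gus→Max: Max black — skip
Gus black
Every edge goes to a white or black vertex — no back edge, so the graph is acyclic.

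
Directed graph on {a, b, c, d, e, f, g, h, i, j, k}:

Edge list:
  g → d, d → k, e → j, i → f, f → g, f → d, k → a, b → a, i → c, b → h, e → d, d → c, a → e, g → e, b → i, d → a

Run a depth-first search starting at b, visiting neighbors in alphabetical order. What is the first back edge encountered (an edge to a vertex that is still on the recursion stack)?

DFS from b (visiting neighbors in alphabetical order); mark gray on enter, black on exit:
b gray
  a gray
    e gray
      d gray
        d→a: a is gray → back edge
First back edge: d → a.

d->a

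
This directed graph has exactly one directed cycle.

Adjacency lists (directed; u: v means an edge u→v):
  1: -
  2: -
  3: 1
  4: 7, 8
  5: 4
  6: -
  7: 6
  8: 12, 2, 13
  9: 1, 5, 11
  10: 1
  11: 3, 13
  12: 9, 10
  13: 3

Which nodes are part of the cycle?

4, 5, 8, 9, 12

DFS with gray/black marking from 12:
12 gray
  9 gray
    1 gray
    1 black
    5 gray
      4 gray
        7 gray
          6 gray
          6 black
        7 black
        8 gray
          8→12: 12 is gray → back edge
Back edge closes the cycle 12 → 9 → 5 → 4 → 8 → 12; its vertices are {4, 5, 8, 9, 12}.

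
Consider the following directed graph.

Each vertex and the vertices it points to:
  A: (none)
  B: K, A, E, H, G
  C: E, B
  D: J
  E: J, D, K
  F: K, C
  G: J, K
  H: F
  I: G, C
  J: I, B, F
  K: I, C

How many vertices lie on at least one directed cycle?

10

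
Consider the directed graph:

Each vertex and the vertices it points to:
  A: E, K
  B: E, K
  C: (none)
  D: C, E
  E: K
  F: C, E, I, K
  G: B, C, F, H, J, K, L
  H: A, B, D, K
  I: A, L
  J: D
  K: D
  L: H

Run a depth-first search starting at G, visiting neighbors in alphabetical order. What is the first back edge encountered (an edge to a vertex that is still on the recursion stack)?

D→E

DFS from G (visiting neighbors in alphabetical order); mark gray on enter, black on exit:
G gray
  B gray
    E gray
      K gray
        D gray
          C gray
          C black
          D→E: E is gray → back edge
First back edge: D → E.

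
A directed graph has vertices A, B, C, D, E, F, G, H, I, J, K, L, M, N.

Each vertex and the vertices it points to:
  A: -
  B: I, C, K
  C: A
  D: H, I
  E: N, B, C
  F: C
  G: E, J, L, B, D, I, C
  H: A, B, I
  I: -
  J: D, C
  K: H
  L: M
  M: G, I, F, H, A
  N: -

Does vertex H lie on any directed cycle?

Yes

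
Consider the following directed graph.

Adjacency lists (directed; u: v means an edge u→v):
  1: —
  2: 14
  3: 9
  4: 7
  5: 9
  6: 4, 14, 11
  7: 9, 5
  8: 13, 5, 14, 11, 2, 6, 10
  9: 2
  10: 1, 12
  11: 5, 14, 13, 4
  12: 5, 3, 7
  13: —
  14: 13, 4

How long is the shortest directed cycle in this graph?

5

For each vertex v, BFS finds the shortest path from v back to v.
The shortest such closed walk is 2 → 14 → 4 → 7 → 9 → 2, length 5.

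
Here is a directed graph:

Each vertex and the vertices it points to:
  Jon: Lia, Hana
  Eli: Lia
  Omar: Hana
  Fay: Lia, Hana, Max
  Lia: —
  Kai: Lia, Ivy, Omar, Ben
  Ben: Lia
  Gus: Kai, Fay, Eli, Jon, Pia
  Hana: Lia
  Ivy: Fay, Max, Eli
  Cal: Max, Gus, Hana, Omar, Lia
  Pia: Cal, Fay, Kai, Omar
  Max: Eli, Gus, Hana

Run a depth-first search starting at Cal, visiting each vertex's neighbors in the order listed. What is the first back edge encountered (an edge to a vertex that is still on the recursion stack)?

DFS from Cal (visiting each vertex's neighbors in the order listed); mark gray on enter, black on exit:
Cal gray
  Max gray
    Eli gray
      Lia gray
      Lia black
    Eli black
    Gus gray
      Kai gray
        Kai→Lia: Lia black — skip
        Ivy gray
          Fay gray
            Fay→Lia: Lia black — skip
            Hana gray
              Hana→Lia: Lia black — skip
            Hana black
            Fay→Max: Max is gray → back edge
First back edge: Fay → Max.

Fay→Max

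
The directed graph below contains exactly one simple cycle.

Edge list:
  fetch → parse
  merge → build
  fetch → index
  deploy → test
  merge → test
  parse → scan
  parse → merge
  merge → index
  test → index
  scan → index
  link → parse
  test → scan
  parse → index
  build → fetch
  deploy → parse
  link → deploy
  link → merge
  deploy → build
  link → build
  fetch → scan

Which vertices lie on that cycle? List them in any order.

build, fetch, merge, parse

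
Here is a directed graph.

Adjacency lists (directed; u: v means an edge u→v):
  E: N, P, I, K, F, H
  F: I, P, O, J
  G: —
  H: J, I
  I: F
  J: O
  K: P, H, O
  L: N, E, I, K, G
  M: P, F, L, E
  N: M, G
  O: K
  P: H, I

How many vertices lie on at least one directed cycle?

11

A vertex is on a directed cycle iff it belongs to a strongly connected component of size ≥ 2 (or has a self-loop).
The vertices on cycles are {E, F, H, I, J, K, L, M, N, O, P} — 11 in total.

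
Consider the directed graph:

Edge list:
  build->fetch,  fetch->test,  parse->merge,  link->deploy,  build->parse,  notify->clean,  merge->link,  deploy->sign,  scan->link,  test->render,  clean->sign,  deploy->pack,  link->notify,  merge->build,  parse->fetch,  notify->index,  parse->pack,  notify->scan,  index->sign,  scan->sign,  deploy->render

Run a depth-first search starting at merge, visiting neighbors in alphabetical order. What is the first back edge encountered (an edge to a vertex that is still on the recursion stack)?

parse->merge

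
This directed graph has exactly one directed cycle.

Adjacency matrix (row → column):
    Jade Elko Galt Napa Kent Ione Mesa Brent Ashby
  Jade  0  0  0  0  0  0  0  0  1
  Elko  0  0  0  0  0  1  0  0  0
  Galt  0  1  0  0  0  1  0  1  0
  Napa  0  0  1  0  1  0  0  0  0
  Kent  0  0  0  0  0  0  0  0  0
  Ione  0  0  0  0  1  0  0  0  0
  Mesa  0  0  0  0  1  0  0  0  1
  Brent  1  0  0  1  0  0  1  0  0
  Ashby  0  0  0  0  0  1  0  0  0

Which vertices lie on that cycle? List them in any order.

Galt, Napa, Brent

DFS with gray/black marking from Brent:
Brent gray
  Mesa gray
    Kent gray
    Kent black
    Ashby gray
      Ione gray
        Ione→Kent: Kent black — skip
      Ione black
    Ashby black
  Mesa black
  Jade gray
    Jade→Ashby: Ashby black — skip
  Jade black
  Napa gray
    Galt gray
      Galt→Ione: Ione black — skip
      Galt→Brent: Brent is gray → back edge
Back edge closes the cycle Brent → Napa → Galt → Brent; its vertices are {Galt, Napa, Brent}.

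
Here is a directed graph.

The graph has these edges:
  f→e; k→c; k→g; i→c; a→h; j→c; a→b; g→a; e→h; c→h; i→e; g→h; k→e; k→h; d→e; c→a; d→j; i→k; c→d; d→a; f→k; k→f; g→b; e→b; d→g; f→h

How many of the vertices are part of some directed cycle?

A vertex is on a directed cycle iff it belongs to a strongly connected component of size ≥ 2 (or has a self-loop).
The vertices on cycles are {c, d, f, j, k} — 5 in total.

5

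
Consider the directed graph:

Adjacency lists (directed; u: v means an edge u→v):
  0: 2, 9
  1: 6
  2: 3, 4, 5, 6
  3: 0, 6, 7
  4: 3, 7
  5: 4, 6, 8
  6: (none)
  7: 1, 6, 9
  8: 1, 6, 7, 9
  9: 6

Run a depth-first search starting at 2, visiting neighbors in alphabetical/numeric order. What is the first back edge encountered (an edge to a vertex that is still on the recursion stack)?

DFS from 2 (visiting neighbors in alphabetical/numeric order); mark gray on enter, black on exit:
2 gray
  3 gray
    0 gray
      0→2: 2 is gray → back edge
First back edge: 0 → 2.

0→2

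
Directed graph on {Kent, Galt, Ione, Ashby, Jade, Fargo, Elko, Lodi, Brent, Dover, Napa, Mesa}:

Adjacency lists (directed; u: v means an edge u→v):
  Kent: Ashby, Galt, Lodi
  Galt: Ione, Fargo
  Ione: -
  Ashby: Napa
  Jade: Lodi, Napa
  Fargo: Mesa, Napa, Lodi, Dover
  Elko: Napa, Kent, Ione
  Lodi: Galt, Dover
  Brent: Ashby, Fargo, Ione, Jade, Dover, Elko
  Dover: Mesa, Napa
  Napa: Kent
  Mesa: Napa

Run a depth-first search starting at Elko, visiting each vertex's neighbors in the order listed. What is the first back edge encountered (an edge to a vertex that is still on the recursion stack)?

DFS from Elko (visiting each vertex's neighbors in the order listed); mark gray on enter, black on exit:
Elko gray
  Napa gray
    Kent gray
      Ashby gray
        Ashby→Napa: Napa is gray → back edge
First back edge: Ashby → Napa.

Ashby->Napa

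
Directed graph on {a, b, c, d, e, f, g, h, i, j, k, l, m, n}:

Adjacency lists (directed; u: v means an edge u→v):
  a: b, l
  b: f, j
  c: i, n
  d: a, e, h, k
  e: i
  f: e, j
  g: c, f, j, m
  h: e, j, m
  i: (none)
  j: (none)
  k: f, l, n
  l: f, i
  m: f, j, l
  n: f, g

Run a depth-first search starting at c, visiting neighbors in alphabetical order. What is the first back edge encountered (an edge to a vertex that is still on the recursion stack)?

g->c

DFS from c (visiting neighbors in alphabetical order); mark gray on enter, black on exit:
c gray
  i gray
  i black
  n gray
    f gray
      e gray
        e→i: i black — skip
      e black
      j gray
      j black
    f black
    g gray
      g→c: c is gray → back edge
First back edge: g → c.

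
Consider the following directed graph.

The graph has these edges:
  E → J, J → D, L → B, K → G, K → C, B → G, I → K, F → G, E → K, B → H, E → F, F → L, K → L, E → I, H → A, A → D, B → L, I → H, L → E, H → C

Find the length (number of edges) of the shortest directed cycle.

For each vertex v, BFS finds the shortest path from v back to v.
The shortest such closed walk is L → B → L, length 2.

2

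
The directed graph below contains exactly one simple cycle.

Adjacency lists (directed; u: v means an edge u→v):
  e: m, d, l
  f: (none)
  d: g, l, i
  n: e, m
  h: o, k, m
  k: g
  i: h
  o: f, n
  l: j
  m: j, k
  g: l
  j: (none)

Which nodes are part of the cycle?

d, e, h, i, n, o

DFS with gray/black marking from h:
h gray
  o gray
    f gray
    f black
    n gray
      e gray
        m gray
          j gray
          j black
          k gray
            g gray
              l gray
                l→j: j black — skip
              l black
            g black
          k black
        m black
        d gray
          d→g: g black — skip
          d→l: l black — skip
          i gray
            i→h: h is gray → back edge
Back edge closes the cycle h → o → n → e → d → i → h; its vertices are {d, e, h, i, n, o}.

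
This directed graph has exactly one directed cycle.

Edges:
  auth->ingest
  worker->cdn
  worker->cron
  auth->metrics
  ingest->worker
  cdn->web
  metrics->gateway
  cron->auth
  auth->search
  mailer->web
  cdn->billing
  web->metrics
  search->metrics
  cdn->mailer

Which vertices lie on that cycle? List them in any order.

DFS with gray/black marking from worker:
worker gray
  cron gray
    auth gray
      metrics gray
        gateway gray
        gateway black
      metrics black
      search gray
        search→metrics: metrics black — skip
      search black
      ingest gray
        ingest→worker: worker is gray → back edge
Back edge closes the cycle worker → cron → auth → ingest → worker; its vertices are {auth, cron, ingest, worker}.

auth, cron, ingest, worker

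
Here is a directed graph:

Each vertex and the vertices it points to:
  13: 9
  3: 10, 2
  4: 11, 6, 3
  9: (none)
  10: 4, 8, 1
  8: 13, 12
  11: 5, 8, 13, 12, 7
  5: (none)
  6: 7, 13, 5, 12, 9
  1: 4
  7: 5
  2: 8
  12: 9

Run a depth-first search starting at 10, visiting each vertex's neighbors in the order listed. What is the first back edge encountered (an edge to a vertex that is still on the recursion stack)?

3→10

DFS from 10 (visiting each vertex's neighbors in the order listed); mark gray on enter, black on exit:
10 gray
  4 gray
    11 gray
      5 gray
      5 black
      8 gray
        13 gray
          9 gray
          9 black
        13 black
        12 gray
          12→9: 9 black — skip
        12 black
      8 black
      11→13: 13 black — skip
      11→12: 12 black — skip
      7 gray
        7→5: 5 black — skip
      7 black
    11 black
    6 gray
      6→7: 7 black — skip
      6→13: 13 black — skip
      6→5: 5 black — skip
      6→12: 12 black — skip
      6→9: 9 black — skip
    6 black
    3 gray
      3→10: 10 is gray → back edge
First back edge: 3 → 10.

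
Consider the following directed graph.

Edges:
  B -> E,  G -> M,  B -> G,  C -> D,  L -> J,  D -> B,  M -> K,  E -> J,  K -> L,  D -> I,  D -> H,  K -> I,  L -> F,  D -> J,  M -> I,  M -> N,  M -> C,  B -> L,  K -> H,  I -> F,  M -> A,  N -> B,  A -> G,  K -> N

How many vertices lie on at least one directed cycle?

A vertex is on a directed cycle iff it belongs to a strongly connected component of size ≥ 2 (or has a self-loop).
The vertices on cycles are {A, B, C, D, G, K, M, N} — 8 in total.

8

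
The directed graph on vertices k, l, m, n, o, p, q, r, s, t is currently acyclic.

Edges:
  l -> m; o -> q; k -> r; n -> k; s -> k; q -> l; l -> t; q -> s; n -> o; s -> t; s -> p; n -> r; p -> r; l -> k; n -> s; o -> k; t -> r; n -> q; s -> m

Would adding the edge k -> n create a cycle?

Yes

Adding k→n creates a cycle iff n can already reach k.
Path from n: n → k.
So n → … → k → n is a cycle.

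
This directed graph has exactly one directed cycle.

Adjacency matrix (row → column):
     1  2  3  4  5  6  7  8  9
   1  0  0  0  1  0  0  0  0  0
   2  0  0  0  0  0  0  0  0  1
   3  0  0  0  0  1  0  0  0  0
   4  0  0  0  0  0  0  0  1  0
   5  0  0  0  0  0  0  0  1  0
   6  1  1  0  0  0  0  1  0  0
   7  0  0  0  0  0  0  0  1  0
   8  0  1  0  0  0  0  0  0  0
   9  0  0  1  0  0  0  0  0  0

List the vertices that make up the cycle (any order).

2, 3, 5, 8, 9

DFS with gray/black marking from 2:
2 gray
  9 gray
    3 gray
      5 gray
        8 gray
          8→2: 2 is gray → back edge
Back edge closes the cycle 2 → 9 → 3 → 5 → 8 → 2; its vertices are {2, 3, 5, 8, 9}.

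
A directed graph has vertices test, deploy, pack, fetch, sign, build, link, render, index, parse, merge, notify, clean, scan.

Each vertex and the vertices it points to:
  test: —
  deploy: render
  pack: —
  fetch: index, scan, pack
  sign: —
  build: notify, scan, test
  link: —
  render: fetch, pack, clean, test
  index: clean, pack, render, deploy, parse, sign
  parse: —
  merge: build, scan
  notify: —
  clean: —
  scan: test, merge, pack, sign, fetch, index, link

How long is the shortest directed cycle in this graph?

2

For each vertex v, BFS finds the shortest path from v back to v.
The shortest such closed walk is scan → merge → scan, length 2.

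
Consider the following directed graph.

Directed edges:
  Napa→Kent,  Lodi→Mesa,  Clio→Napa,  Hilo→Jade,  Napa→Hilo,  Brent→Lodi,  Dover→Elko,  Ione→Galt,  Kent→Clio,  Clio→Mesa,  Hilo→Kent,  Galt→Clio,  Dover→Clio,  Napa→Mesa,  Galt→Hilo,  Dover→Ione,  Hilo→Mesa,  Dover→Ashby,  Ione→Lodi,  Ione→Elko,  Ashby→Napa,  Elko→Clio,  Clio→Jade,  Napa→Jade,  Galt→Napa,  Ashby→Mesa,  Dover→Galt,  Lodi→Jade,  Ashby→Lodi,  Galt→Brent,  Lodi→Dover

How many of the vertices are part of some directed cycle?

10

A vertex is on a directed cycle iff it belongs to a strongly connected component of size ≥ 2 (or has a self-loop).
The vertices on cycles are {Clio, Galt, Hilo, Ione, Kent, Lodi, Napa, Ashby, Brent, Dover} — 10 in total.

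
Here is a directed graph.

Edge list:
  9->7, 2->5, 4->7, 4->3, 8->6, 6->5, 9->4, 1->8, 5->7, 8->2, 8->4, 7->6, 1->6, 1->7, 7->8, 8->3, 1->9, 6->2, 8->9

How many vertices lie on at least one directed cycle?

A vertex is on a directed cycle iff it belongs to a strongly connected component of size ≥ 2 (or has a self-loop).
The vertices on cycles are {2, 4, 5, 6, 7, 8, 9} — 7 in total.

7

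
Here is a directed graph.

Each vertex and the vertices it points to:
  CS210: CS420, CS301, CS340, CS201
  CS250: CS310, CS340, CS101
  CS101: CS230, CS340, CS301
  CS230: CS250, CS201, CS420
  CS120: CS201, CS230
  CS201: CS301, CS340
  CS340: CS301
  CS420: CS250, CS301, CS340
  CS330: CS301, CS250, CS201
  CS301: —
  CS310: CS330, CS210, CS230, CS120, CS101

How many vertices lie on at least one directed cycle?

8

A vertex is on a directed cycle iff it belongs to a strongly connected component of size ≥ 2 (or has a self-loop).
The vertices on cycles are {CS101, CS120, CS210, CS230, CS250, CS310, CS330, CS420} — 8 in total.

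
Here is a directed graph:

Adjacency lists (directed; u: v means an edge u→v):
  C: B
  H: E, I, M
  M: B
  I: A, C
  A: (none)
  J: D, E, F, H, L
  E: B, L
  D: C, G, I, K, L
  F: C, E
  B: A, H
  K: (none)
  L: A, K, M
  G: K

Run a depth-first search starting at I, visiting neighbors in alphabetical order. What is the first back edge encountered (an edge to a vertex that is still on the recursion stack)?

E→B

DFS from I (visiting neighbors in alphabetical order); mark gray on enter, black on exit:
I gray
  A gray
  A black
  C gray
    B gray
      B→A: A black — skip
      H gray
        E gray
          E→B: B is gray → back edge
First back edge: E → B.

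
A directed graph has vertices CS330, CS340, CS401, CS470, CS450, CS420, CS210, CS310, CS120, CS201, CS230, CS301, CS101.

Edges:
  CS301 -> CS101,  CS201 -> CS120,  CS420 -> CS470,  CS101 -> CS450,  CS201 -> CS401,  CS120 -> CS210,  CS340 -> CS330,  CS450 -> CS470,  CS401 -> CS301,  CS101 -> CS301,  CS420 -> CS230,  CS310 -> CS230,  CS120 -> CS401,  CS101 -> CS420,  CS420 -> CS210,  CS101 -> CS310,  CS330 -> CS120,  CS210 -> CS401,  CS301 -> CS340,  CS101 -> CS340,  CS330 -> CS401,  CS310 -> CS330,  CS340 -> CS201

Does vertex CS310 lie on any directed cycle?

CS310 is on a cycle iff CS310 can reach itself via ≥1 edge.
CS310 → CS330 → CS401 → CS301 → CS101 → CS310 — yes.

Yes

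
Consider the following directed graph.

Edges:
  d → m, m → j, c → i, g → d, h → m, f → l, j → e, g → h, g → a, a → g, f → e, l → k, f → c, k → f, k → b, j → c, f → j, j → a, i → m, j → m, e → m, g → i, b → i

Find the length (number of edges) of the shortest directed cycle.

For each vertex v, BFS finds the shortest path from v back to v.
The shortest such closed walk is j → m → j, length 2.

2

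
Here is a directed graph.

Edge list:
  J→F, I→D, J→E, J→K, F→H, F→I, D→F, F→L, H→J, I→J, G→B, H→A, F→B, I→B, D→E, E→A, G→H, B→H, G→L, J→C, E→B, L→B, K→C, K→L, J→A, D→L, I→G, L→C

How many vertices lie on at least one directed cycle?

A vertex is on a directed cycle iff it belongs to a strongly connected component of size ≥ 2 (or has a self-loop).
The vertices on cycles are {B, D, E, F, G, H, I, J, K, L} — 10 in total.

10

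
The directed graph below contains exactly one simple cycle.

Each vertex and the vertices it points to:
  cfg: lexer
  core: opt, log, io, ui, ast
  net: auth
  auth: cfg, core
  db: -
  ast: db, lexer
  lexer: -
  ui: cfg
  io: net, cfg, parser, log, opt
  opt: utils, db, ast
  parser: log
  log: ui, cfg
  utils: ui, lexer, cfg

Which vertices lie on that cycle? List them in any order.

DFS with gray/black marking from core:
core gray
  opt gray
    utils gray
      ui gray
        cfg gray
          lexer gray
          lexer black
        cfg black
      ui black
      utils→lexer: lexer black — skip
      utils→cfg: cfg black — skip
    utils black
    db gray
    db black
    ast gray
      ast→db: db black — skip
      ast→lexer: lexer black — skip
    ast black
  opt black
  log gray
    log→ui: ui black — skip
    log→cfg: cfg black — skip
  log black
  io gray
    net gray
      auth gray
        auth→cfg: cfg black — skip
        auth→core: core is gray → back edge
Back edge closes the cycle core → io → net → auth → core; its vertices are {io, net, auth, core}.

io, net, auth, core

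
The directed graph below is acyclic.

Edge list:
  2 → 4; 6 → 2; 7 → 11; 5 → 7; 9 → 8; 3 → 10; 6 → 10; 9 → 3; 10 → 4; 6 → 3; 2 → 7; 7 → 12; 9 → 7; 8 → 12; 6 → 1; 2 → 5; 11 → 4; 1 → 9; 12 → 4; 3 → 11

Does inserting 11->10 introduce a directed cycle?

No

Adding 11→10 creates a cycle iff 10 can already reach 11.
Explore from 10: no path reaches 11. The graph stays acyclic.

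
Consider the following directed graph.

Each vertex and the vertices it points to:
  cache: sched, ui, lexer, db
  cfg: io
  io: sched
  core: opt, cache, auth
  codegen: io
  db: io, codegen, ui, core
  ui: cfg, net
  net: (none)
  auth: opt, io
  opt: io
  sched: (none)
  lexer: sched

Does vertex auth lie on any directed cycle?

auth lies on a cycle iff there is a path from auth back to itself.
Exploring from auth, it never reaches itself; equivalently, its strongly connected component is a singleton.

No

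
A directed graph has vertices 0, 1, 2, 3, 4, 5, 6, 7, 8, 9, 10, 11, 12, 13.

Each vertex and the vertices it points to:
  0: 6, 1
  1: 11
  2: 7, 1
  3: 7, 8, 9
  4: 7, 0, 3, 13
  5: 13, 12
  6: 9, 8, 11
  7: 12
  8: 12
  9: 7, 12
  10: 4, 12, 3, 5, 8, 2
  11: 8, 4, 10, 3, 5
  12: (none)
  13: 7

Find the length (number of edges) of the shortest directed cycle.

4

For each vertex v, BFS finds the shortest path from v back to v.
The shortest such closed walk is 0 → 1 → 11 → 4 → 0, length 4.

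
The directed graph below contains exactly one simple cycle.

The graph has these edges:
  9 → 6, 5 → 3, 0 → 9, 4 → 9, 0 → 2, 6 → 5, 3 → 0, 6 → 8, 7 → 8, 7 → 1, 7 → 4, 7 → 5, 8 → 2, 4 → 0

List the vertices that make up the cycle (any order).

0, 3, 5, 6, 9

DFS with gray/black marking from 5:
5 gray
  3 gray
    0 gray
      2 gray
      2 black
      9 gray
        6 gray
          8 gray
            8→2: 2 black — skip
          8 black
          6→5: 5 is gray → back edge
Back edge closes the cycle 5 → 3 → 0 → 9 → 6 → 5; its vertices are {0, 3, 5, 6, 9}.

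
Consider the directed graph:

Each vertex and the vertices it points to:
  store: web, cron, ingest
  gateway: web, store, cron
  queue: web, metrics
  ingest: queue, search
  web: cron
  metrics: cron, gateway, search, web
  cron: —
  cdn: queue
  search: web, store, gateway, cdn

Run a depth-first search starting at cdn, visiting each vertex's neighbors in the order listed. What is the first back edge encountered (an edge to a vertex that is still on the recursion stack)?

DFS from cdn (visiting each vertex's neighbors in the order listed); mark gray on enter, black on exit:
cdn gray
  queue gray
    web gray
      cron gray
      cron black
    web black
    metrics gray
      metrics→cron: cron black — skip
      gateway gray
        gateway→web: web black — skip
        store gray
          store→web: web black — skip
          store→cron: cron black — skip
          ingest gray
            ingest→queue: queue is gray → back edge
First back edge: ingest → queue.

ingest→queue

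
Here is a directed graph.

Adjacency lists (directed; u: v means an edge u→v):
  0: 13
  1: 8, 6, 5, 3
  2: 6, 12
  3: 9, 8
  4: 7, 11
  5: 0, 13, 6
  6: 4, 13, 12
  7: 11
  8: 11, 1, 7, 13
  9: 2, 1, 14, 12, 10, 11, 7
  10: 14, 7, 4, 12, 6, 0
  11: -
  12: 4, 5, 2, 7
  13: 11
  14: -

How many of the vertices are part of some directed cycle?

8

A vertex is on a directed cycle iff it belongs to a strongly connected component of size ≥ 2 (or has a self-loop).
The vertices on cycles are {1, 2, 3, 5, 6, 8, 9, 12} — 8 in total.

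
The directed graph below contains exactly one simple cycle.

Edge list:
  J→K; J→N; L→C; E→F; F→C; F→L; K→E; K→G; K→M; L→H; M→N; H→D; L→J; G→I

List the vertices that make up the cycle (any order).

E, F, J, K, L

DFS with gray/black marking from L:
L gray
  C gray
  C black
  J gray
    K gray
      M gray
        N gray
        N black
      M black
      E gray
        F gray
          F→L: L is gray → back edge
Back edge closes the cycle L → J → K → E → F → L; its vertices are {E, F, J, K, L}.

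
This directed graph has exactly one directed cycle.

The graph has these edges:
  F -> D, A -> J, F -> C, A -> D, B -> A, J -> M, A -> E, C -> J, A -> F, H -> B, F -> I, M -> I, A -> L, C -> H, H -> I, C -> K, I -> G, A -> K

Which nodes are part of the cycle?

A, B, C, F, H

DFS with gray/black marking from A:
A gray
  L gray
  L black
  F gray
    D gray
    D black
    I gray
      G gray
      G black
    I black
    C gray
      J gray
        M gray
          M→I: I black — skip
        M black
      J black
      H gray
        B gray
          B→A: A is gray → back edge
Back edge closes the cycle A → F → C → H → B → A; its vertices are {A, B, C, F, H}.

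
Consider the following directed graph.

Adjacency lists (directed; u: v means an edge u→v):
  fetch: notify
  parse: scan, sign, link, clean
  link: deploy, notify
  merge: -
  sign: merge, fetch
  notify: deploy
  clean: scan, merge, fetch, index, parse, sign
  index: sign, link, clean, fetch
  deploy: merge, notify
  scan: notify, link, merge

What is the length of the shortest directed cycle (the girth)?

2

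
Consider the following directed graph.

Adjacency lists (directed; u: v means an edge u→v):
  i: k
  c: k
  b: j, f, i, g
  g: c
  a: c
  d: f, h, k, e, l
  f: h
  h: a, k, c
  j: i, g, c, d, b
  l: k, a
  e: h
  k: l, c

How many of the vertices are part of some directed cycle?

6

A vertex is on a directed cycle iff it belongs to a strongly connected component of size ≥ 2 (or has a self-loop).
The vertices on cycles are {a, b, c, j, k, l} — 6 in total.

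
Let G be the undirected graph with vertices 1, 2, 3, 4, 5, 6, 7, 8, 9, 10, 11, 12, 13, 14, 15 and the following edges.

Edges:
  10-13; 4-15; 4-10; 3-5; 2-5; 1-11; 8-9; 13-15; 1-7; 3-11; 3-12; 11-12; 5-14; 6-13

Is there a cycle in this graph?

DFS, tracking each vertex's parent; an edge to a visited non-parent vertex closes a cycle.
Start from 13:
visit 13 (parent –)
  visit 10 (parent 13)
    10–13: parent, skip
    visit 4 (parent 10)
      4–10: parent, skip
      visit 15 (parent 4)
        15–4: parent, skip
        15–13: 13 visited and ≠ parent → cycle
Cycle: 13 – 10 – 4 – 15 – 13.

Yes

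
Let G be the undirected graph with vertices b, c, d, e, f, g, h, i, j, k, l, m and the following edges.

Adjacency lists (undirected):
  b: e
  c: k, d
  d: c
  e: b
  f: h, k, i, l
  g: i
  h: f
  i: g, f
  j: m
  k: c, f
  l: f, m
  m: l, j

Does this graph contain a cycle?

No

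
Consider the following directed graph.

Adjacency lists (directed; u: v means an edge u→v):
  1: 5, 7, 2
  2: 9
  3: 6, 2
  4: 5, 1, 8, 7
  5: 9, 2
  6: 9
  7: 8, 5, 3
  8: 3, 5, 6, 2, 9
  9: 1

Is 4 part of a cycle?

4 lies on a cycle iff there is a path from 4 back to itself.
Exploring from 4, it never reaches itself; equivalently, its strongly connected component is a singleton.

No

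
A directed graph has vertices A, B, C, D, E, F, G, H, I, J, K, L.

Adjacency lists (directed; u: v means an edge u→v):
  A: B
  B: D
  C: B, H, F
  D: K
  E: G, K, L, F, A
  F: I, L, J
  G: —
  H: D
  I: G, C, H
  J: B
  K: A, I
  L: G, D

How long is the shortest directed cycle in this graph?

For each vertex v, BFS finds the shortest path from v back to v.
The shortest such closed walk is F → I → C → F, length 3.

3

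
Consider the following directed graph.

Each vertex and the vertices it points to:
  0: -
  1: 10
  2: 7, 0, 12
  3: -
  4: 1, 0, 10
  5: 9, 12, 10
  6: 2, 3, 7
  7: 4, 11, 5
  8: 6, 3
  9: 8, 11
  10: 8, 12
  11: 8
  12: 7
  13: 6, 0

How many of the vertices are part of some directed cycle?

A vertex is on a directed cycle iff it belongs to a strongly connected component of size ≥ 2 (or has a self-loop).
The vertices on cycles are {1, 2, 4, 5, 6, 7, 8, 9, 10, 11, 12} — 11 in total.

11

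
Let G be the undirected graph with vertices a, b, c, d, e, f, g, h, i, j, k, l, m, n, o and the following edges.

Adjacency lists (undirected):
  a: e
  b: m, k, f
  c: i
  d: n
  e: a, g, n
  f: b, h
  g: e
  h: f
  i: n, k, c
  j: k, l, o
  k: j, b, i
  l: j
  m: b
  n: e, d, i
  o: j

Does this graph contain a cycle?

No

DFS, tracking each vertex's parent; an edge to a visited non-parent vertex closes a cycle.
Start from i:
visit i (parent –)
  visit n (parent i)
    visit e (parent n)
      visit a (parent e)
        a–e: parent, skip
      visit g (parent e)
        g–e: parent, skip
      e–n: parent, skip
    visit d (parent n)
      d–n: parent, skip
    n–i: parent, skip
  visit k (parent i)
    visit j (parent k)
      j–k: parent, skip
      visit l (parent j)
        l–j: parent, skip
      visit o (parent j)
        o–j: parent, skip
    visit b (parent k)
      visit m (parent b)
        m–b: parent, skip
      b–k: parent, skip
      visit f (parent b)
        f–b: parent, skip
        visit h (parent f)
          h–f: parent, skip
    k–i: parent, skip
  visit c (parent i)
    c–i: parent, skip
No non-parent visited neighbor found — the graph is a forest.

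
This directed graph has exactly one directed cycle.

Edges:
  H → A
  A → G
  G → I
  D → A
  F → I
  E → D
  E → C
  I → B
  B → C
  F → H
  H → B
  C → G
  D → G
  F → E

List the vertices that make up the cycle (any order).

B, C, G, I

DFS with gray/black marking from I:
I gray
  B gray
    C gray
      G gray
        G→I: I is gray → back edge
Back edge closes the cycle I → B → C → G → I; its vertices are {B, C, G, I}.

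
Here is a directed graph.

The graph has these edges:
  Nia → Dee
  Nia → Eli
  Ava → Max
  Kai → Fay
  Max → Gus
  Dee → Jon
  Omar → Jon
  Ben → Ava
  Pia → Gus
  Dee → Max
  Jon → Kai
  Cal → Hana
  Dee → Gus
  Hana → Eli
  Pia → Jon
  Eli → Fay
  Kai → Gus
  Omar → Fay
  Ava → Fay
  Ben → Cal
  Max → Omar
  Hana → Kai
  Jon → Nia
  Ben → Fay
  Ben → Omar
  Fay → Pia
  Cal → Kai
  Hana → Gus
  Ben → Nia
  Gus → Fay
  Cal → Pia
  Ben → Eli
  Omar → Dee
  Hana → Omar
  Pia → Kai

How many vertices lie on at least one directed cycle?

10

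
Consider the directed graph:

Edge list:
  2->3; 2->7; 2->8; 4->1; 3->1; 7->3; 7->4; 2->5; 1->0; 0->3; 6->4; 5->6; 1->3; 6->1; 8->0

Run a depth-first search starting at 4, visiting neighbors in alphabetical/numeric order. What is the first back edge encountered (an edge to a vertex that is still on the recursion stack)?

DFS from 4 (visiting neighbors in alphabetical/numeric order); mark gray on enter, black on exit:
4 gray
  1 gray
    0 gray
      3 gray
        3→1: 1 is gray → back edge
First back edge: 3 → 1.

3→1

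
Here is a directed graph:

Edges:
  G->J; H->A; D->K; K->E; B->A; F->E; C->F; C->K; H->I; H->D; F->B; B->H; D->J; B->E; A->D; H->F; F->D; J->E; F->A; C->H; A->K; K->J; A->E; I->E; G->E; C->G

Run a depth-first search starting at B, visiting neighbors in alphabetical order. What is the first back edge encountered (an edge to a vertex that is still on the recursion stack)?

F→B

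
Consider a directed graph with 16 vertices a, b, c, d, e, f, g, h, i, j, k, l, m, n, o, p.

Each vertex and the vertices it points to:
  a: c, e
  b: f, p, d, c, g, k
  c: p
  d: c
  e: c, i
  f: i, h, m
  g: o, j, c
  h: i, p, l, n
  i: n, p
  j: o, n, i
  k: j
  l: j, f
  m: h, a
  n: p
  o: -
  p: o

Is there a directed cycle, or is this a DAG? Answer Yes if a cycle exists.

Yes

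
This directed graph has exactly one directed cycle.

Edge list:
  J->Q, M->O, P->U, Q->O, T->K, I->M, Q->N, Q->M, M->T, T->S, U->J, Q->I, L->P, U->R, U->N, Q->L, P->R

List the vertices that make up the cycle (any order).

J, L, P, Q, U

DFS with gray/black marking from Q:
Q gray
  I gray
    M gray
      T gray
        K gray
        K black
        S gray
        S black
      T black
      O gray
      O black
    M black
  I black
  N gray
  N black
  L gray
    P gray
      U gray
        U→N: N black — skip
        J gray
          J→Q: Q is gray → back edge
Back edge closes the cycle Q → L → P → U → J → Q; its vertices are {J, L, P, Q, U}.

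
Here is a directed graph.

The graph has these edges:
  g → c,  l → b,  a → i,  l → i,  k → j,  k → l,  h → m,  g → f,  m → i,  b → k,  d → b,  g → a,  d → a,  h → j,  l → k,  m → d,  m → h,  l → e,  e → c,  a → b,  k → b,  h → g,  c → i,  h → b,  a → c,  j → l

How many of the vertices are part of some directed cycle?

A vertex is on a directed cycle iff it belongs to a strongly connected component of size ≥ 2 (or has a self-loop).
The vertices on cycles are {b, h, j, k, l, m} — 6 in total.

6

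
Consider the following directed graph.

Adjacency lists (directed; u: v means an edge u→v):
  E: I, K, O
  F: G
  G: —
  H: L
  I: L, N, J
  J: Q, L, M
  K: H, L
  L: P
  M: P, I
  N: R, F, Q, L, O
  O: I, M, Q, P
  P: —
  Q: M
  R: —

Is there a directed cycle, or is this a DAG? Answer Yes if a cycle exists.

Yes

DFS with white/gray/black marking, starting from I:
I gray
  L gray
    P gray
    P black
  L black
  N gray
    R gray
    R black
    F gray
      G gray
      G black
    F black
    Q gray
      M gray
        M→P: P black — skip
        M→I: I is gray → back edge
Back edge found, so a cycle exists: I → N → Q → M → I.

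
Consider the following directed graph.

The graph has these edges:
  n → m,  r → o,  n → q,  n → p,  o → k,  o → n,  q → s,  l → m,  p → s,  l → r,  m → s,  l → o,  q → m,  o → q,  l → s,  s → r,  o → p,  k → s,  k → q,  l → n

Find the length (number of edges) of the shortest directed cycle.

4

For each vertex v, BFS finds the shortest path from v back to v.
The shortest such closed walk is r → o → p → s → r, length 4.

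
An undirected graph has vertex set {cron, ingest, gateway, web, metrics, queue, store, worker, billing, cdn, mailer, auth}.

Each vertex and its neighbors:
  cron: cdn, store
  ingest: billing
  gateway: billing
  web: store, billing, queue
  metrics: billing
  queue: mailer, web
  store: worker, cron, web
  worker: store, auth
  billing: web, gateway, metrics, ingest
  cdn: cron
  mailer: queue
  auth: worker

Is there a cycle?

DFS, tracking each vertex's parent; an edge to a visited non-parent vertex closes a cycle.
Start from store:
visit store (parent –)
  visit worker (parent store)
    worker–store: parent, skip
    visit auth (parent worker)
      auth–worker: parent, skip
  visit cron (parent store)
    visit cdn (parent cron)
      cdn–cron: parent, skip
    cron–store: parent, skip
  visit web (parent store)
    web–store: parent, skip
    visit billing (parent web)
      billing–web: parent, skip
      visit gateway (parent billing)
        gateway–billing: parent, skip
      visit metrics (parent billing)
        metrics–billing: parent, skip
      visit ingest (parent billing)
        ingest–billing: parent, skip
    visit queue (parent web)
      visit mailer (parent queue)
        mailer–queue: parent, skip
      queue–web: parent, skip
No non-parent visited neighbor found — the graph is a forest.

No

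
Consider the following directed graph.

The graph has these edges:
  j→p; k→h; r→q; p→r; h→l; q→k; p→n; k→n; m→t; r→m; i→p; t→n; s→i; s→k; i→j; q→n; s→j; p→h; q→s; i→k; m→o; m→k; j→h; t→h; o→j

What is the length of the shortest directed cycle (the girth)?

5

For each vertex v, BFS finds the shortest path from v back to v.
The shortest such closed walk is r → q → s → j → p → r, length 5.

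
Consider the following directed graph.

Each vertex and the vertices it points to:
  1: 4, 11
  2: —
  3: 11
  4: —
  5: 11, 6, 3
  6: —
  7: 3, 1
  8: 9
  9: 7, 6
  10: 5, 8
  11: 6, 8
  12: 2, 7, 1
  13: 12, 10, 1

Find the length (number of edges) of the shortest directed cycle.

5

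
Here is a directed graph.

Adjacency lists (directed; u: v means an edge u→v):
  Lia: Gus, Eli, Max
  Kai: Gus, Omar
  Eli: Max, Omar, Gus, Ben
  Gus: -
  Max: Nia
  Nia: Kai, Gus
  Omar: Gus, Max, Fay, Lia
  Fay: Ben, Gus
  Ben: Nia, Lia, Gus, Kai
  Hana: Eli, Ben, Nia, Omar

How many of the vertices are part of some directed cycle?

8

A vertex is on a directed cycle iff it belongs to a strongly connected component of size ≥ 2 (or has a self-loop).
The vertices on cycles are {Ben, Eli, Fay, Kai, Lia, Max, Nia, Omar} — 8 in total.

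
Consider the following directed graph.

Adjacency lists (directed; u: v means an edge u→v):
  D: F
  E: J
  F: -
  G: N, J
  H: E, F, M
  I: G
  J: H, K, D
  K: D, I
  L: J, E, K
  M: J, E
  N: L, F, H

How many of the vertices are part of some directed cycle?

9

A vertex is on a directed cycle iff it belongs to a strongly connected component of size ≥ 2 (or has a self-loop).
The vertices on cycles are {E, G, H, I, J, K, L, M, N} — 9 in total.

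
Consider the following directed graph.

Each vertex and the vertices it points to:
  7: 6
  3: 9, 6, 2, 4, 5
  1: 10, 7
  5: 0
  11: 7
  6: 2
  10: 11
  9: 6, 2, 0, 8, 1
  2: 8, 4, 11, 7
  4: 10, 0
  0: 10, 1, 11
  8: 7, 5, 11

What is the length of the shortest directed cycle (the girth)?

For each vertex v, BFS finds the shortest path from v back to v.
The shortest such closed walk is 6 → 2 → 7 → 6, length 3.

3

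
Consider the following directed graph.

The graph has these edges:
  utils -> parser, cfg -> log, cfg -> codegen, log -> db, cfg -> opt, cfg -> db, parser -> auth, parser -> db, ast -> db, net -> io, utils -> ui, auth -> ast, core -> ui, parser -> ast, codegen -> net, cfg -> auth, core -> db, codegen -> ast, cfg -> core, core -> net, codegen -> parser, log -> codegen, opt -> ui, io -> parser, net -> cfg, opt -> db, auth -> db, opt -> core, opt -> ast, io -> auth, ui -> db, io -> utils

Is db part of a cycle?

No

db lies on a cycle iff there is a path from db back to itself.
Exploring from db, it never reaches itself; equivalently, its strongly connected component is a singleton.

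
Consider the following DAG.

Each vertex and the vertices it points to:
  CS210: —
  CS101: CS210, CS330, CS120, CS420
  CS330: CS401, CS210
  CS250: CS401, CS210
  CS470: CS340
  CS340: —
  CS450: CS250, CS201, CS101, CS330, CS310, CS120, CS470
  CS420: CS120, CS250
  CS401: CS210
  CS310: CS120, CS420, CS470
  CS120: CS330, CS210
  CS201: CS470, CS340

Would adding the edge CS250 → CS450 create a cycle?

Adding CS250→CS450 creates a cycle iff CS450 can already reach CS250.
Path from CS450: CS450 → CS250.
So CS450 → … → CS250 → CS450 is a cycle.

Yes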